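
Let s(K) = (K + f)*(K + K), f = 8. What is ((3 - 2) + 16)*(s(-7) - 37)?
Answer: -867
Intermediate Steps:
s(K) = 2*K*(8 + K) (s(K) = (K + 8)*(K + K) = (8 + K)*(2*K) = 2*K*(8 + K))
((3 - 2) + 16)*(s(-7) - 37) = ((3 - 2) + 16)*(2*(-7)*(8 - 7) - 37) = (1 + 16)*(2*(-7)*1 - 37) = 17*(-14 - 37) = 17*(-51) = -867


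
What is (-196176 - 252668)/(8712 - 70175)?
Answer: 448844/61463 ≈ 7.3027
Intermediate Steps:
(-196176 - 252668)/(8712 - 70175) = -448844/(-61463) = -448844*(-1/61463) = 448844/61463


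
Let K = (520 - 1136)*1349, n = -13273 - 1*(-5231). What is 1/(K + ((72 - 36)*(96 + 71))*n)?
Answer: -1/49179488 ≈ -2.0334e-8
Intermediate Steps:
n = -8042 (n = -13273 + 5231 = -8042)
K = -830984 (K = -616*1349 = -830984)
1/(K + ((72 - 36)*(96 + 71))*n) = 1/(-830984 + ((72 - 36)*(96 + 71))*(-8042)) = 1/(-830984 + (36*167)*(-8042)) = 1/(-830984 + 6012*(-8042)) = 1/(-830984 - 48348504) = 1/(-49179488) = -1/49179488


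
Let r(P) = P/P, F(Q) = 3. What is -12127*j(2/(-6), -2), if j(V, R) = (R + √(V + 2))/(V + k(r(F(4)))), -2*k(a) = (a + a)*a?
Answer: -36381/2 + 12127*√15/4 ≈ -6448.6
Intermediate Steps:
r(P) = 1
k(a) = -a² (k(a) = -(a + a)*a/2 = -2*a*a/2 = -a²)
j(V, R) = (R + √(2 + V))/(-1 + V) (j(V, R) = (R + √(V + 2))/(V - 1*1²) = (R + √(2 + V))/(V - 1*1) = (R + √(2 + V))/(V - 1) = (R + √(2 + V))/(-1 + V))
-12127*j(2/(-6), -2) = -12127*(-2 + √(2 + 2/(-6)))/(-1 + 2/(-6)) = -12127*(-2 + √(2 + 2*(-⅙)))/(-1 + 2*(-⅙)) = -12127*(-2 + √(2 - ⅓))/(-1 - ⅓) = -12127*(-2 + √(5/3))/(-4/3) = -(-36381)*(-2 + √15/3)/4 = -12127*(3/2 - √15/4) = -36381/2 + 12127*√15/4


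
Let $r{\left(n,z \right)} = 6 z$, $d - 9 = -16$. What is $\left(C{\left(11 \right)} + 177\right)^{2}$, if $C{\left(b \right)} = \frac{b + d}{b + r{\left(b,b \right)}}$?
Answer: $\frac{185858689}{5929} \approx 31347.0$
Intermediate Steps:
$d = -7$ ($d = 9 - 16 = -7$)
$C{\left(b \right)} = \frac{-7 + b}{7 b}$ ($C{\left(b \right)} = \frac{b - 7}{b + 6 b} = \frac{-7 + b}{7 b}$)
$\left(C{\left(11 \right)} + 177\right)^{2} = \left(\frac{-7 + 11}{7 \cdot 11} + 177\right)^{2} = \left(\frac{1}{7} \cdot \frac{1}{11} \cdot 4 + 177\right)^{2} = \left(\frac{4}{77} + 177\right)^{2} = \left(\frac{13633}{77}\right)^{2} = \frac{185858689}{5929}$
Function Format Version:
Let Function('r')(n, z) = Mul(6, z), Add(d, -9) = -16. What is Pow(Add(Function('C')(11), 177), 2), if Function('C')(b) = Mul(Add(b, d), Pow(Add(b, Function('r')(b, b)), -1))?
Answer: Rational(185858689, 5929) ≈ 31347.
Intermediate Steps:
d = -7 (d = Add(9, -16) = -7)
Function('C')(b) = Mul(Rational(1, 7), Pow(b, -1), Add(-7, b)) (Function('C')(b) = Mul(Add(b, -7), Pow(Add(b, Mul(6, b)), -1)) = Mul(Add(-7, b), Pow(Mul(7, b), -1)) = Mul(Add(-7, b), Mul(Rational(1, 7), Pow(b, -1))) = Mul(Rational(1, 7), Pow(b, -1), Add(-7, b)))
Pow(Add(Function('C')(11), 177), 2) = Pow(Add(Mul(Rational(1, 7), Pow(11, -1), Add(-7, 11)), 177), 2) = Pow(Add(Mul(Rational(1, 7), Rational(1, 11), 4), 177), 2) = Pow(Add(Rational(4, 77), 177), 2) = Pow(Rational(13633, 77), 2) = Rational(185858689, 5929)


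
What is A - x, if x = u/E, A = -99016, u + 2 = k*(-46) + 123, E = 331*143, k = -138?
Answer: -4686730797/47333 ≈ -99016.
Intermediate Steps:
E = 47333
u = 6469 (u = -2 + (-138*(-46) + 123) = -2 + (6348 + 123) = -2 + 6471 = 6469)
x = 6469/47333 ≈ 0.13667
A - x = -99016 - 1*6469/47333 = -99016 - 6469/47333 = -4686730797/47333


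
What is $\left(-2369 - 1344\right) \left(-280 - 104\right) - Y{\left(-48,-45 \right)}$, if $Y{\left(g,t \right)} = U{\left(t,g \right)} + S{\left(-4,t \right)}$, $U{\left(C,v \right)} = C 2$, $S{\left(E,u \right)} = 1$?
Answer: $1425881$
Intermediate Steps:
$U{\left(C,v \right)} = 2 C$
$Y{\left(g,t \right)} = 1 + 2 t$ ($Y{\left(g,t \right)} = 2 t + 1 = 1 + 2 t$)
$\left(-2369 - 1344\right) \left(-280 - 104\right) - Y{\left(-48,-45 \right)} = \left(-2369 - 1344\right) \left(-280 - 104\right) - \left(1 + 2 \left(-45\right)\right) = \left(-3713\right) \left(-384\right) - \left(1 - 90\right) = 1425792 - -89 = 1425792 + 89 = 1425881$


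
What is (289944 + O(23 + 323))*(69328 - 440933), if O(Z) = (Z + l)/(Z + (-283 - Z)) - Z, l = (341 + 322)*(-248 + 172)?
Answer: -30473942192980/283 ≈ -1.0768e+11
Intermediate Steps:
l = -50388 (l = 663*(-76) = -50388)
O(Z) = 50388/283 - 284*Z/283 (O(Z) = (Z - 50388)/(Z + (-283 - Z)) - Z = (-50388 + Z)/(-283) - Z = (-50388 + Z)*(-1/283) - Z = (50388/283 - Z/283) - Z = 50388/283 - 284*Z/283)
(289944 + O(23 + 323))*(69328 - 440933) = (289944 + (50388/283 - 284*(23 + 323)/283))*(69328 - 440933) = (289944 + (50388/283 - 284/283*346))*(-371605) = (289944 + (50388/283 - 98264/283))*(-371605) = (289944 - 47876/283)*(-371605) = (82006276/283)*(-371605) = -30473942192980/283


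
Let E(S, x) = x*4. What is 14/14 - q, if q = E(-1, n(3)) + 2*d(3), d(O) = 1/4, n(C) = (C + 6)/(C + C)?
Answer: -11/2 ≈ -5.5000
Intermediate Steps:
n(C) = (6 + C)/(2*C) (n(C) = (6 + C)/((2*C)) = (6 + C)*(1/(2*C)) = (6 + C)/(2*C))
d(O) = 1/4
E(S, x) = 4*x
q = 13/2 (q = 4*((1/2)*(6 + 3)/3) + 2*(1/4) = 4*((1/2)*(1/3)*9) + 1/2 = 4*(3/2) + 1/2 = 6 + 1/2 = 13/2 ≈ 6.5000)
14/14 - q = 14/14 - 1*13/2 = 14*(1/14) - 13/2 = 1 - 13/2 = -11/2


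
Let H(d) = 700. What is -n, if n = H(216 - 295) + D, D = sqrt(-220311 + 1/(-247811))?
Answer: -700 - I*sqrt(13529362779593042)/247811 ≈ -700.0 - 469.37*I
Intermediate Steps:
D = I*sqrt(13529362779593042)/247811 (D = sqrt(-220311 - 1/247811) = sqrt(-54595489222/247811) = I*sqrt(13529362779593042)/247811 ≈ 469.37*I)
n = 700 + I*sqrt(13529362779593042)/247811 ≈ 700.0 + 469.37*I
-n = -(700 + I*sqrt(13529362779593042)/247811) = -700 - I*sqrt(13529362779593042)/247811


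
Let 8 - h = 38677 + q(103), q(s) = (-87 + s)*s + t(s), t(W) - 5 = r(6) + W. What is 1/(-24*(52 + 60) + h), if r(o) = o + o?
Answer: -1/43125 ≈ -2.3188e-5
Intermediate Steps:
r(o) = 2*o
t(W) = 17 + W (t(W) = 5 + (2*6 + W) = 5 + (12 + W) = 17 + W)
q(s) = 17 + s + s*(-87 + s) (q(s) = (-87 + s)*s + (17 + s) = s*(-87 + s) + (17 + s) = 17 + s + s*(-87 + s))
h = -40437 (h = 8 - (38677 + (17 + 103² - 86*103)) = 8 - (38677 + (17 + 10609 - 8858)) = 8 - (38677 + 1768) = 8 - 1*40445 = 8 - 40445 = -40437)
1/(-24*(52 + 60) + h) = 1/(-24*(52 + 60) - 40437) = 1/(-24*112 - 40437) = 1/(-2688 - 40437) = 1/(-43125) = -1/43125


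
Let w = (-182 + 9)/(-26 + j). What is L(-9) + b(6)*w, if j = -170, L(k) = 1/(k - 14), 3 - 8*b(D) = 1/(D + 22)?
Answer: 286353/1009792 ≈ 0.28358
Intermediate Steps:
b(D) = 3/8 - 1/(8*(22 + D)) (b(D) = 3/8 - 1/(8*(D + 22)) = 3/8 - 1/(8*(22 + D)))
L(k) = 1/(-14 + k)
w = 173/196 (w = (-182 + 9)/(-26 - 170) = -173/(-196) = -173*(-1/196) = 173/196 ≈ 0.88265)
L(-9) + b(6)*w = 1/(-14 - 9) + ((65 + 3*6)/(8*(22 + 6)))*(173/196) = 1/(-23) + ((⅛)*(65 + 18)/28)*(173/196) = -1/23 + ((⅛)*(1/28)*83)*(173/196) = -1/23 + (83/224)*(173/196) = -1/23 + 14359/43904 = 286353/1009792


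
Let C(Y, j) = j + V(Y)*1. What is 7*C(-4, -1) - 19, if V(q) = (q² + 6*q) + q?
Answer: -110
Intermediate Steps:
V(q) = q² + 7*q
C(Y, j) = j + Y*(7 + Y) (C(Y, j) = j + (Y*(7 + Y))*1 = j + Y*(7 + Y))
7*C(-4, -1) - 19 = 7*(-1 - 4*(7 - 4)) - 19 = 7*(-1 - 4*3) - 19 = 7*(-1 - 12) - 19 = 7*(-13) - 19 = -91 - 19 = -110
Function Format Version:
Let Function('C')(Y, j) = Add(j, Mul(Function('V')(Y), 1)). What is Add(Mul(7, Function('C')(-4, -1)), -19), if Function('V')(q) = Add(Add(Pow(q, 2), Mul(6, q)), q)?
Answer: -110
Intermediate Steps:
Function('V')(q) = Add(Pow(q, 2), Mul(7, q))
Function('C')(Y, j) = Add(j, Mul(Y, Add(7, Y))) (Function('C')(Y, j) = Add(j, Mul(Mul(Y, Add(7, Y)), 1)) = Add(j, Mul(Y, Add(7, Y))))
Add(Mul(7, Function('C')(-4, -1)), -19) = Add(Mul(7, Add(-1, Mul(-4, Add(7, -4)))), -19) = Add(Mul(7, Add(-1, Mul(-4, 3))), -19) = Add(Mul(7, Add(-1, -12)), -19) = Add(Mul(7, -13), -19) = Add(-91, -19) = -110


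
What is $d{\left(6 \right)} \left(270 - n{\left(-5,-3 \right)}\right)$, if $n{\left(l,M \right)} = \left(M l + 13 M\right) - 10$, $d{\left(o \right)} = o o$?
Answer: $10944$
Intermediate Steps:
$d{\left(o \right)} = o^{2}$
$n{\left(l,M \right)} = -10 + 13 M + M l$ ($n{\left(l,M \right)} = \left(13 M + M l\right) - 10 = -10 + 13 M + M l$)
$d{\left(6 \right)} \left(270 - n{\left(-5,-3 \right)}\right) = 6^{2} \left(270 - \left(-10 + 13 \left(-3\right) - -15\right)\right) = 36 \left(270 - \left(-10 - 39 + 15\right)\right) = 36 \left(270 - -34\right) = 36 \left(270 + 34\right) = 36 \cdot 304 = 10944$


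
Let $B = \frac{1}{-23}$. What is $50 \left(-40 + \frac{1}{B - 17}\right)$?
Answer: $- \frac{392575}{196} \approx -2002.9$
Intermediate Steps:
$B = - \frac{1}{23} \approx -0.043478$
$50 \left(-40 + \frac{1}{B - 17}\right) = 50 \left(-40 + \frac{1}{- \frac{1}{23} - 17}\right) = 50 \left(-40 + \frac{1}{- \frac{392}{23}}\right) = 50 \left(-40 - \frac{23}{392}\right) = 50 \left(- \frac{15703}{392}\right) = - \frac{392575}{196}$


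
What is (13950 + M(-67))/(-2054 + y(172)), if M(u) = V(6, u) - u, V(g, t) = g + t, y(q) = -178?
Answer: -1163/186 ≈ -6.2527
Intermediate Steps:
M(u) = 6 (M(u) = (6 + u) - u = 6)
(13950 + M(-67))/(-2054 + y(172)) = (13950 + 6)/(-2054 - 178) = 13956/(-2232) = 13956*(-1/2232) = -1163/186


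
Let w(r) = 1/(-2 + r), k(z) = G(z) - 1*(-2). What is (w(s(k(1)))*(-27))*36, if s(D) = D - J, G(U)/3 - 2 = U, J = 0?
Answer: -108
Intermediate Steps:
G(U) = 6 + 3*U
k(z) = 8 + 3*z (k(z) = (6 + 3*z) - 1*(-2) = (6 + 3*z) + 2 = 8 + 3*z)
s(D) = D (s(D) = D - 1*0 = D + 0 = D)
(w(s(k(1)))*(-27))*36 = (-27/(-2 + (8 + 3*1)))*36 = (-27/(-2 + (8 + 3)))*36 = (-27/(-2 + 11))*36 = (-27/9)*36 = ((1/9)*(-27))*36 = -3*36 = -108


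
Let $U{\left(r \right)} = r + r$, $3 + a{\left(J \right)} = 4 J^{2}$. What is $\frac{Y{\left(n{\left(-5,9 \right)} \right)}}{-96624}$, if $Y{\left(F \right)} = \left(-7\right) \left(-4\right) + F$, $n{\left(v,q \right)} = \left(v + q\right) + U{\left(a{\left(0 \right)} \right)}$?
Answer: $- \frac{13}{48312} \approx -0.00026908$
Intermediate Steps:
$a{\left(J \right)} = -3 + 4 J^{2}$
$U{\left(r \right)} = 2 r$
$n{\left(v,q \right)} = -6 + q + v$ ($n{\left(v,q \right)} = \left(v + q\right) + 2 \left(-3 + 4 \cdot 0^{2}\right) = \left(q + v\right) + 2 \left(-3 + 4 \cdot 0\right) = \left(q + v\right) + 2 \left(-3 + 0\right) = \left(q + v\right) + 2 \left(-3\right) = \left(q + v\right) - 6 = -6 + q + v$)
$Y{\left(F \right)} = 28 + F$
$\frac{Y{\left(n{\left(-5,9 \right)} \right)}}{-96624} = \frac{28 - 2}{-96624} = \left(28 - 2\right) \left(- \frac{1}{96624}\right) = 26 \left(- \frac{1}{96624}\right) = - \frac{13}{48312}$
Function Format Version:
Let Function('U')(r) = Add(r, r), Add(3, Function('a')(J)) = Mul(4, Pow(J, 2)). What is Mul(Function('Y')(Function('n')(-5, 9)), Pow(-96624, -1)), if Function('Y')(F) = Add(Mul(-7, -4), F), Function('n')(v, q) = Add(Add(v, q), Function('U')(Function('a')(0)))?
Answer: Rational(-13, 48312) ≈ -0.00026908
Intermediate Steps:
Function('a')(J) = Add(-3, Mul(4, Pow(J, 2)))
Function('U')(r) = Mul(2, r)
Function('n')(v, q) = Add(-6, q, v) (Function('n')(v, q) = Add(Add(v, q), Mul(2, Add(-3, Mul(4, Pow(0, 2))))) = Add(Add(q, v), Mul(2, Add(-3, Mul(4, 0)))) = Add(Add(q, v), Mul(2, Add(-3, 0))) = Add(Add(q, v), Mul(2, -3)) = Add(Add(q, v), -6) = Add(-6, q, v))
Function('Y')(F) = Add(28, F)
Mul(Function('Y')(Function('n')(-5, 9)), Pow(-96624, -1)) = Mul(Add(28, Add(-6, 9, -5)), Pow(-96624, -1)) = Mul(Add(28, -2), Rational(-1, 96624)) = Mul(26, Rational(-1, 96624)) = Rational(-13, 48312)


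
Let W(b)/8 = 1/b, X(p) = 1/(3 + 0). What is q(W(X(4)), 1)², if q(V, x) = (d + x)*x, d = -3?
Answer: 4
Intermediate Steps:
X(p) = ⅓ (X(p) = 1/3 = ⅓)
W(b) = 8/b
q(V, x) = x*(-3 + x) (q(V, x) = (-3 + x)*x = x*(-3 + x))
q(W(X(4)), 1)² = (1*(-3 + 1))² = (1*(-2))² = (-2)² = 4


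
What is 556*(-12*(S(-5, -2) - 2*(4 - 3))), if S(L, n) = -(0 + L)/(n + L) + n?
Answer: 220176/7 ≈ 31454.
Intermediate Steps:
S(L, n) = n - L/(L + n) (S(L, n) = -L/(L + n) + n = n - L/(L + n))
556*(-12*(S(-5, -2) - 2*(4 - 3))) = 556*(-12*(((-2)**2 - 1*(-5) - 5*(-2))/(-5 - 2) - 2*(4 - 3))) = 556*(-12*((4 + 5 + 10)/(-7) - 2*1)) = 556*(-12*(-1/7*19 - 2)) = 556*(-12*(-19/7 - 2)) = 556*(-12*(-33/7)) = 556*(396/7) = 220176/7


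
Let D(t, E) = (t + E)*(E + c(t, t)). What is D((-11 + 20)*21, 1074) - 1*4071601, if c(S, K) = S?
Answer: -2476432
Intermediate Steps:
D(t, E) = (E + t)² (D(t, E) = (t + E)*(E + t) = (E + t)*(E + t) = (E + t)²)
D((-11 + 20)*21, 1074) - 1*4071601 = (1074² + ((-11 + 20)*21)² + 2*1074*((-11 + 20)*21)) - 1*4071601 = (1153476 + (9*21)² + 2*1074*(9*21)) - 4071601 = (1153476 + 189² + 2*1074*189) - 4071601 = (1153476 + 35721 + 405972) - 4071601 = 1595169 - 4071601 = -2476432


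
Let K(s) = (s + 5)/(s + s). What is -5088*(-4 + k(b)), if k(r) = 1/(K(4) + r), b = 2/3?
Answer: 753024/43 ≈ 17512.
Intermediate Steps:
b = ⅔ (b = 2*(⅓) = ⅔ ≈ 0.66667)
K(s) = (5 + s)/(2*s) (K(s) = (5 + s)/((2*s)) = (5 + s)*(1/(2*s)) = (5 + s)/(2*s))
k(r) = 1/(9/8 + r) (k(r) = 1/((½)*(5 + 4)/4 + r) = 1/((½)*(¼)*9 + r) = 1/(9/8 + r))
-5088*(-4 + k(b)) = -5088*(-4 + 8/(9 + 8*(⅔))) = -5088*(-4 + 8/(9 + 16/3)) = -5088*(-4 + 8/(43/3)) = -5088*(-4 + 8*(3/43)) = -5088*(-4 + 24/43) = -5088*(-148/43) = 753024/43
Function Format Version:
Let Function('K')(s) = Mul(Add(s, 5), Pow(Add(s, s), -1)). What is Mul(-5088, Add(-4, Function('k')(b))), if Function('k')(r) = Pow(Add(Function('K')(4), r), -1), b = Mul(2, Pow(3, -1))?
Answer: Rational(753024, 43) ≈ 17512.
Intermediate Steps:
b = Rational(2, 3) (b = Mul(2, Rational(1, 3)) = Rational(2, 3) ≈ 0.66667)
Function('K')(s) = Mul(Rational(1, 2), Pow(s, -1), Add(5, s)) (Function('K')(s) = Mul(Add(5, s), Pow(Mul(2, s), -1)) = Mul(Add(5, s), Mul(Rational(1, 2), Pow(s, -1))) = Mul(Rational(1, 2), Pow(s, -1), Add(5, s)))
Function('k')(r) = Pow(Add(Rational(9, 8), r), -1) (Function('k')(r) = Pow(Add(Mul(Rational(1, 2), Pow(4, -1), Add(5, 4)), r), -1) = Pow(Add(Mul(Rational(1, 2), Rational(1, 4), 9), r), -1) = Pow(Add(Rational(9, 8), r), -1))
Mul(-5088, Add(-4, Function('k')(b))) = Mul(-5088, Add(-4, Mul(8, Pow(Add(9, Mul(8, Rational(2, 3))), -1)))) = Mul(-5088, Add(-4, Mul(8, Pow(Add(9, Rational(16, 3)), -1)))) = Mul(-5088, Add(-4, Mul(8, Pow(Rational(43, 3), -1)))) = Mul(-5088, Add(-4, Mul(8, Rational(3, 43)))) = Mul(-5088, Add(-4, Rational(24, 43))) = Mul(-5088, Rational(-148, 43)) = Rational(753024, 43)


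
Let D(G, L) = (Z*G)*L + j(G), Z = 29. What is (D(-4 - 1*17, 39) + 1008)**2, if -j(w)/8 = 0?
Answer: 517244049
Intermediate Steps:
j(w) = 0 (j(w) = -8*0 = 0)
D(G, L) = 29*G*L (D(G, L) = (29*G)*L + 0 = 29*G*L + 0 = 29*G*L)
(D(-4 - 1*17, 39) + 1008)**2 = (29*(-4 - 1*17)*39 + 1008)**2 = (29*(-4 - 17)*39 + 1008)**2 = (29*(-21)*39 + 1008)**2 = (-23751 + 1008)**2 = (-22743)**2 = 517244049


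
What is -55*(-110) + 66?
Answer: 6116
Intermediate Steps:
-55*(-110) + 66 = 6050 + 66 = 6116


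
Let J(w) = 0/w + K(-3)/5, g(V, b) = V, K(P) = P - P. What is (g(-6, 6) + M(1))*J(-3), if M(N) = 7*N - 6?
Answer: 0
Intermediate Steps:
K(P) = 0
M(N) = -6 + 7*N
J(w) = 0 (J(w) = 0/w + 0/5 = 0 + 0*(1/5) = 0 + 0 = 0)
(g(-6, 6) + M(1))*J(-3) = (-6 + (-6 + 7*1))*0 = (-6 + (-6 + 7))*0 = (-6 + 1)*0 = -5*0 = 0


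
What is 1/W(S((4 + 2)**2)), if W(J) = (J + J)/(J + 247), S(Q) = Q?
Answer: 283/72 ≈ 3.9306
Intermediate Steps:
W(J) = 2*J/(247 + J) (W(J) = (2*J)/(247 + J) = 2*J/(247 + J))
1/W(S((4 + 2)**2)) = 1/(2*(4 + 2)**2/(247 + (4 + 2)**2)) = 1/(2*6**2/(247 + 6**2)) = 1/(2*36/(247 + 36)) = 1/(2*36/283) = 1/(2*36*(1/283)) = 1/(72/283) = 283/72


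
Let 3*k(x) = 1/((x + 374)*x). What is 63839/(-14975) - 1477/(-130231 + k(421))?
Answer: -1189367189037793/279739404238450 ≈ -4.2517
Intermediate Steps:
k(x) = 1/(3*x*(374 + x)) (k(x) = (1/((x + 374)*x))/3 = (1/((374 + x)*x))/3 = (1/(x*(374 + x)))/3 = 1/(3*x*(374 + x)))
63839/(-14975) - 1477/(-130231 + k(421)) = 63839/(-14975) - 1477/(-130231 + (⅓)/(421*(374 + 421))) = 63839*(-1/14975) - 1477/(-130231 + (⅓)*(1/421)/795) = -63839/14975 - 1477/(-130231 + (⅓)*(1/421)*(1/795)) = -63839/14975 - 1477/(-130231 + 1/1004085) = -63839/14975 - 1477/(-130762993634/1004085) = -63839/14975 - 1477*(-1004085/130762993634) = -63839/14975 + 211861935/18680427662 = -1189367189037793/279739404238450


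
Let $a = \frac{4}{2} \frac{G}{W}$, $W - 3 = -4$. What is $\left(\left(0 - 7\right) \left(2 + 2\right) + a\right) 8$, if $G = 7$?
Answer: $-336$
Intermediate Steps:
$W = -1$ ($W = 3 - 4 = -1$)
$a = -14$ ($a = \frac{4}{2} \frac{7}{-1} = 4 \cdot \frac{1}{2} \cdot 7 \left(-1\right) = 2 \left(-7\right) = -14$)
$\left(\left(0 - 7\right) \left(2 + 2\right) + a\right) 8 = \left(\left(0 - 7\right) \left(2 + 2\right) - 14\right) 8 = \left(\left(-7\right) 4 - 14\right) 8 = \left(-28 - 14\right) 8 = \left(-42\right) 8 = -336$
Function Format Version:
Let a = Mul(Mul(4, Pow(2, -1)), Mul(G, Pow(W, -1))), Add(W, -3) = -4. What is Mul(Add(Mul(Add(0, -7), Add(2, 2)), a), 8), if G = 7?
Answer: -336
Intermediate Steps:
W = -1 (W = Add(3, -4) = -1)
a = -14 (a = Mul(Mul(4, Pow(2, -1)), Mul(7, Pow(-1, -1))) = Mul(Mul(4, Rational(1, 2)), Mul(7, -1)) = Mul(2, -7) = -14)
Mul(Add(Mul(Add(0, -7), Add(2, 2)), a), 8) = Mul(Add(Mul(Add(0, -7), Add(2, 2)), -14), 8) = Mul(Add(Mul(-7, 4), -14), 8) = Mul(Add(-28, -14), 8) = Mul(-42, 8) = -336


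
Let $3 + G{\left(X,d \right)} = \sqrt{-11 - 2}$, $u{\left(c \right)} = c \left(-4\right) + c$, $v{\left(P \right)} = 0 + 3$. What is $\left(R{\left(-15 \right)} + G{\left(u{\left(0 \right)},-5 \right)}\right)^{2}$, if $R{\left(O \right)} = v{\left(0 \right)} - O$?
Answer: $\left(15 + i \sqrt{13}\right)^{2} \approx 212.0 + 108.17 i$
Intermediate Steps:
$v{\left(P \right)} = 3$
$R{\left(O \right)} = 3 - O$
$u{\left(c \right)} = - 3 c$ ($u{\left(c \right)} = - 4 c + c = - 3 c$)
$G{\left(X,d \right)} = -3 + i \sqrt{13}$ ($G{\left(X,d \right)} = -3 + \sqrt{-11 - 2} = -3 + \sqrt{-13} = -3 + i \sqrt{13}$)
$\left(R{\left(-15 \right)} + G{\left(u{\left(0 \right)},-5 \right)}\right)^{2} = \left(\left(3 - -15\right) - \left(3 - i \sqrt{13}\right)\right)^{2} = \left(\left(3 + 15\right) - \left(3 - i \sqrt{13}\right)\right)^{2} = \left(18 - \left(3 - i \sqrt{13}\right)\right)^{2} = \left(15 + i \sqrt{13}\right)^{2}$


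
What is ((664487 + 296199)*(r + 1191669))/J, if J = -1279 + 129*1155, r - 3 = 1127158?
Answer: 556916879345/36929 ≈ 1.5081e+7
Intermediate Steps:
r = 1127161 (r = 3 + 1127158 = 1127161)
J = 147716 (J = -1279 + 148995 = 147716)
((664487 + 296199)*(r + 1191669))/J = ((664487 + 296199)*(1127161 + 1191669))/147716 = (960686*2318830)*(1/147716) = 2227667517380*(1/147716) = 556916879345/36929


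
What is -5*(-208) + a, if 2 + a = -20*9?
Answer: 858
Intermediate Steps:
a = -182 (a = -2 - 20*9 = -2 - 180 = -182)
-5*(-208) + a = -5*(-208) - 182 = 1040 - 182 = 858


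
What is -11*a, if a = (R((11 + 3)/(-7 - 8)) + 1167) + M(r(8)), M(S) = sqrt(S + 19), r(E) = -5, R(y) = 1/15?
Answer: -192566/15 - 11*sqrt(14) ≈ -12879.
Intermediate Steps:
R(y) = 1/15
M(S) = sqrt(19 + S)
a = 17506/15 + sqrt(14) (a = (1/15 + 1167) + sqrt(19 - 5) = 17506/15 + sqrt(14) ≈ 1170.8)
-11*a = -11*(17506/15 + sqrt(14)) = -192566/15 - 11*sqrt(14)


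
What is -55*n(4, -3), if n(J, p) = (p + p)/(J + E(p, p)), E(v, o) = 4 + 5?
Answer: 330/13 ≈ 25.385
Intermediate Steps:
E(v, o) = 9
n(J, p) = 2*p/(9 + J) (n(J, p) = (p + p)/(J + 9) = (2*p)/(9 + J) = 2*p/(9 + J))
-55*n(4, -3) = -110*(-3)/(9 + 4) = -110*(-3)/13 = -55*(-6/13) = 330/13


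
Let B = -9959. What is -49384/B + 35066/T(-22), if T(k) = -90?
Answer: -172388867/448155 ≈ -384.66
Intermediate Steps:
-49384/B + 35066/T(-22) = -49384/(-9959) + 35066/(-90) = -49384*(-1/9959) + 35066*(-1/90) = 49384/9959 - 17533/45 = -172388867/448155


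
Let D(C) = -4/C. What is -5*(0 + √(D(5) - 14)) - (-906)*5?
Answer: 4530 - I*√370 ≈ 4530.0 - 19.235*I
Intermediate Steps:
-5*(0 + √(D(5) - 14)) - (-906)*5 = -5*(0 + √(-4/5 - 14)) - (-906)*5 = -5*(0 + √(-4*⅕ - 14)) - 302*(-15) = -5*(0 + √(-⅘ - 14)) + 4530 = -5*(0 + √(-74/5)) + 4530 = -5*(0 + I*√370/5) + 4530 = -I*√370 + 4530 = 4530 - I*√370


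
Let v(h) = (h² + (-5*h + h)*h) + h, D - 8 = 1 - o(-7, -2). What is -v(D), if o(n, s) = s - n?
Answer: 44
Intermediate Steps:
D = 4 (D = 8 + (1 - (-2 - 1*(-7))) = 8 + (1 - (-2 + 7)) = 8 + (1 - 1*5) = 8 + (1 - 5) = 8 - 4 = 4)
v(h) = h - 3*h² (v(h) = (h² + (-4*h)*h) + h = (h² - 4*h²) + h = -3*h² + h = h - 3*h²)
-v(D) = -4*(1 - 3*4) = -4*(1 - 12) = -4*(-11) = -1*(-44) = 44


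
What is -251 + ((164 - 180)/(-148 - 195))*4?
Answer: -86029/343 ≈ -250.81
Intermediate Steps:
-251 + ((164 - 180)/(-148 - 195))*4 = -251 - 16/(-343)*4 = -251 - 16*(-1/343)*4 = -251 + (16/343)*4 = -251 + 64/343 = -86029/343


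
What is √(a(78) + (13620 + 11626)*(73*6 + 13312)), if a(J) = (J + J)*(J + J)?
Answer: 2*√86789209 ≈ 18632.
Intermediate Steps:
a(J) = 4*J² (a(J) = (2*J)*(2*J) = 4*J²)
√(a(78) + (13620 + 11626)*(73*6 + 13312)) = √(4*78² + (13620 + 11626)*(73*6 + 13312)) = √(4*6084 + 25246*(438 + 13312)) = √(24336 + 25246*13750) = √(24336 + 347132500) = √347156836 = 2*√86789209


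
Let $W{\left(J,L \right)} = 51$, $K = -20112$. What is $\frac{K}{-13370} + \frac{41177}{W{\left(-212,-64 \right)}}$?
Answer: $\frac{275781101}{340935} \approx 808.9$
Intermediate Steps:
$\frac{K}{-13370} + \frac{41177}{W{\left(-212,-64 \right)}} = - \frac{20112}{-13370} + \frac{41177}{51} = \left(-20112\right) \left(- \frac{1}{13370}\right) + 41177 \cdot \frac{1}{51} = \frac{10056}{6685} + \frac{41177}{51} = \frac{275781101}{340935}$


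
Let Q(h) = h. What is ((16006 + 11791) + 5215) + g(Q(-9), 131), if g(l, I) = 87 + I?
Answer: 33230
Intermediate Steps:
((16006 + 11791) + 5215) + g(Q(-9), 131) = ((16006 + 11791) + 5215) + (87 + 131) = (27797 + 5215) + 218 = 33012 + 218 = 33230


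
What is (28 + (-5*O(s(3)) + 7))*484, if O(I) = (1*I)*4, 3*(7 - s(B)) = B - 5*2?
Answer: -220220/3 ≈ -73407.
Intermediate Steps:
s(B) = 31/3 - B/3 (s(B) = 7 - (B - 5*2)/3 = 7 - (B - 1*10)/3 = 7 - (B - 10)/3 = 7 - (-10 + B)/3 = 7 + (10/3 - B/3) = 31/3 - B/3)
O(I) = 4*I (O(I) = I*4 = 4*I)
(28 + (-5*O(s(3)) + 7))*484 = (28 + (-20*(31/3 - 1/3*3) + 7))*484 = (28 + (-20*(31/3 - 1) + 7))*484 = (28 + (-20*28/3 + 7))*484 = (28 + (-5*112/3 + 7))*484 = (28 + (-560/3 + 7))*484 = (28 - 539/3)*484 = -455/3*484 = -220220/3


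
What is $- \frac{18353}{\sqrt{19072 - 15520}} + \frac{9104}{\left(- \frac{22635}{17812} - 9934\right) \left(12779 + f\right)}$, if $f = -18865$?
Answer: $\frac{81080224}{538510711849} - \frac{18353 \sqrt{222}}{888} \approx -307.94$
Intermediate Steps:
$- \frac{18353}{\sqrt{19072 - 15520}} + \frac{9104}{\left(- \frac{22635}{17812} - 9934\right) \left(12779 + f\right)} = - \frac{18353}{\sqrt{19072 - 15520}} + \frac{9104}{\left(- \frac{22635}{17812} - 9934\right) \left(12779 - 18865\right)} = - \frac{18353}{\sqrt{3552}} + \frac{9104}{\left(\left(-22635\right) \frac{1}{17812} - 9934\right) \left(-6086\right)} = - \frac{18353}{4 \sqrt{222}} + \frac{9104}{\left(- \frac{22635}{17812} - 9934\right) \left(-6086\right)} = - 18353 \frac{\sqrt{222}}{888} + \frac{9104}{\left(- \frac{176967043}{17812}\right) \left(-6086\right)} = - \frac{18353 \sqrt{222}}{888} + \frac{9104}{\frac{538510711849}{8906}} = - \frac{18353 \sqrt{222}}{888} + 9104 \cdot \frac{8906}{538510711849} = - \frac{18353 \sqrt{222}}{888} + \frac{81080224}{538510711849} = \frac{81080224}{538510711849} - \frac{18353 \sqrt{222}}{888}$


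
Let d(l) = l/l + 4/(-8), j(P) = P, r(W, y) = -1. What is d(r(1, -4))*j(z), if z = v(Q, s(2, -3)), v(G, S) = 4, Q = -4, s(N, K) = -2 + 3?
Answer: 2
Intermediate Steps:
s(N, K) = 1
z = 4
d(l) = ½ (d(l) = 1 + 4*(-⅛) = 1 - ½ = ½)
d(r(1, -4))*j(z) = (½)*4 = 2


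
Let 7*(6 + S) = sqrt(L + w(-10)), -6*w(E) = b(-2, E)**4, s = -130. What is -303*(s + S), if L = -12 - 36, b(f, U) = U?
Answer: 41208 - 202*I*sqrt(3858)/7 ≈ 41208.0 - 1792.4*I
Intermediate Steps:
L = -48
w(E) = -E**4/6
S = -6 + 2*I*sqrt(3858)/21 (S = -6 + sqrt(-48 - 1/6*(-10)**4)/7 = -6 + sqrt(-48 - 1/6*10000)/7 = -6 + sqrt(-48 - 5000/3)/7 = -6 + sqrt(-5144/3)/7 = -6 + (2*I*sqrt(3858)/3)/7 = -6 + 2*I*sqrt(3858)/21 ≈ -6.0 + 5.9155*I)
-303*(s + S) = -303*(-130 + (-6 + 2*I*sqrt(3858)/21)) = -303*(-136 + 2*I*sqrt(3858)/21) = 41208 - 202*I*sqrt(3858)/7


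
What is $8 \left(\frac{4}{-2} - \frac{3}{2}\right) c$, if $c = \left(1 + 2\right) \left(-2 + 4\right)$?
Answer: $-168$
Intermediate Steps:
$c = 6$ ($c = 3 \cdot 2 = 6$)
$8 \left(\frac{4}{-2} - \frac{3}{2}\right) c = 8 \left(\frac{4}{-2} - \frac{3}{2}\right) 6 = 8 \left(4 \left(- \frac{1}{2}\right) - \frac{3}{2}\right) 6 = 8 \left(-2 - \frac{3}{2}\right) 6 = 8 \left(- \frac{7}{2}\right) 6 = \left(-28\right) 6 = -168$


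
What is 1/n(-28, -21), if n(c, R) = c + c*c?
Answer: 1/756 ≈ 0.0013228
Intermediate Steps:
n(c, R) = c + c²
1/n(-28, -21) = 1/(-28*(1 - 28)) = 1/(-28*(-27)) = 1/756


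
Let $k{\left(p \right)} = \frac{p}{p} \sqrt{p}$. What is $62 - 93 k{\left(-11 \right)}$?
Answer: $62 - 93 i \sqrt{11} \approx 62.0 - 308.45 i$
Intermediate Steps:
$k{\left(p \right)} = \sqrt{p}$ ($k{\left(p \right)} = 1 \sqrt{p} = \sqrt{p}$)
$62 - 93 k{\left(-11 \right)} = 62 - 93 \sqrt{-11} = 62 - 93 i \sqrt{11}$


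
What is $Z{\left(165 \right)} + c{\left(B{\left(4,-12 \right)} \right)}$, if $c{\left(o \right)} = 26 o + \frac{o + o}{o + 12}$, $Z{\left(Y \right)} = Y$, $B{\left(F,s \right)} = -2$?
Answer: $\frac{563}{5} \approx 112.6$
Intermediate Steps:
$c{\left(o \right)} = 26 o + \frac{2 o}{12 + o}$
$Z{\left(165 \right)} + c{\left(B{\left(4,-12 \right)} \right)} = 165 + 2 \left(-2\right) \frac{1}{12 - 2} \left(157 + 13 \left(-2\right)\right) = 165 + 2 \left(-2\right) \frac{1}{10} \left(157 - 26\right) = 165 + 2 \left(-2\right) \frac{1}{10} \cdot 131 = 165 - \frac{262}{5} = \frac{563}{5}$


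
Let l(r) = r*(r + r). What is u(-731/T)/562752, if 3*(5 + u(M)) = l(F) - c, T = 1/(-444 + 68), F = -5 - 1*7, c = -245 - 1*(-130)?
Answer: 97/422064 ≈ 0.00022982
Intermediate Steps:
c = -115 (c = -245 + 130 = -115)
F = -12 (F = -5 - 7 = -12)
T = -1/376 (T = 1/(-376) = -1/376 ≈ -0.0026596)
l(r) = 2*r**2 (l(r) = r*(2*r) = 2*r**2)
u(M) = 388/3 (u(M) = -5 + (2*(-12)**2 - 1*(-115))/3 = -5 + (2*144 + 115)/3 = -5 + (288 + 115)/3 = -5 + (1/3)*403 = -5 + 403/3 = 388/3)
u(-731/T)/562752 = (388/3)/562752 = (388/3)*(1/562752) = 97/422064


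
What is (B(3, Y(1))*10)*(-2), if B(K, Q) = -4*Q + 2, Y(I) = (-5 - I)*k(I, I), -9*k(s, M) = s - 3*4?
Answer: -1880/3 ≈ -626.67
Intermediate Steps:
k(s, M) = 4/3 - s/9 (k(s, M) = -(s - 3*4)/9 = -(s - 12)/9 = -(-12 + s)/9 = 4/3 - s/9)
Y(I) = (-5 - I)*(4/3 - I/9)
B(K, Q) = 2 - 4*Q
(B(3, Y(1))*10)*(-2) = ((2 - 4*(-12 + 1)*(5 + 1)/9)*10)*(-2) = ((2 - 4*(-11)*6/9)*10)*(-2) = ((2 - 4*(-22/3))*10)*(-2) = ((2 + 88/3)*10)*(-2) = ((94/3)*10)*(-2) = (940/3)*(-2) = -1880/3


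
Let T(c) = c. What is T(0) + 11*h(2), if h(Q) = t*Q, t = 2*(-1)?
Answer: -44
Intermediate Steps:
t = -2
h(Q) = -2*Q
T(0) + 11*h(2) = 0 + 11*(-2*2) = 0 + 11*(-4) = 0 - 44 = -44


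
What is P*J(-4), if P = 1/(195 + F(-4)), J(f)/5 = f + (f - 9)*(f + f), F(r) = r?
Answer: 500/191 ≈ 2.6178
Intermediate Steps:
J(f) = 5*f + 10*f*(-9 + f) (J(f) = 5*(f + (f - 9)*(f + f)) = 5*(f + (-9 + f)*(2*f)) = 5*(f + 2*f*(-9 + f)) = 5*f + 10*f*(-9 + f))
P = 1/191 (P = 1/(195 - 4) = 1/191 ≈ 0.0052356)
P*J(-4) = (5*(-4)*(-17 + 2*(-4)))/191 = (5*(-4)*(-17 - 8))/191 = (5*(-4)*(-25))/191 = (1/191)*500 = 500/191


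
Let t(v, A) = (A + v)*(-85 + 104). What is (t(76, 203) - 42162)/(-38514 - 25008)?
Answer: 12287/21174 ≈ 0.58029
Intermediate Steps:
t(v, A) = 19*A + 19*v (t(v, A) = (A + v)*19 = 19*A + 19*v)
(t(76, 203) - 42162)/(-38514 - 25008) = ((19*203 + 19*76) - 42162)/(-38514 - 25008) = ((3857 + 1444) - 42162)/(-63522) = (5301 - 42162)*(-1/63522) = -36861*(-1/63522) = 12287/21174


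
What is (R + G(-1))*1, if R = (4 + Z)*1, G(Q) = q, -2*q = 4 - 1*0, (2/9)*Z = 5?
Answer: 49/2 ≈ 24.500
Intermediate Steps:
Z = 45/2 (Z = (9/2)*5 = 45/2 ≈ 22.500)
q = -2 (q = -(4 - 1*0)/2 = -(4 + 0)/2 = -½*4 = -2)
G(Q) = -2
R = 53/2 (R = (4 + 45/2)*1 = (53/2)*1 = 53/2 ≈ 26.500)
(R + G(-1))*1 = (53/2 - 2)*1 = (49/2)*1 = 49/2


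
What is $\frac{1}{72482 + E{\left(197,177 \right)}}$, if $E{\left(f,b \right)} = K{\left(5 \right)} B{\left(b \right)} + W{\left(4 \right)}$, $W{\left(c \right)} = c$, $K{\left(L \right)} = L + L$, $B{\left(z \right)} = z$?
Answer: $\frac{1}{74256} \approx 1.3467 \cdot 10^{-5}$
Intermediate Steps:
$K{\left(L \right)} = 2 L$
$E{\left(f,b \right)} = 4 + 10 b$ ($E{\left(f,b \right)} = 2 \cdot 5 b + 4 = 10 b + 4 = 4 + 10 b$)
$\frac{1}{72482 + E{\left(197,177 \right)}} = \frac{1}{72482 + \left(4 + 10 \cdot 177\right)} = \frac{1}{72482 + \left(4 + 1770\right)} = \frac{1}{72482 + 1774} = \frac{1}{74256}$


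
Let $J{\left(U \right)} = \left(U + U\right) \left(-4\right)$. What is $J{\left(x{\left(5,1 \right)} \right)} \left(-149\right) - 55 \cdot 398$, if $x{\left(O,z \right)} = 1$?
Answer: $-20698$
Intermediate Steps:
$J{\left(U \right)} = - 8 U$ ($J{\left(U \right)} = 2 U \left(-4\right) = - 8 U$)
$J{\left(x{\left(5,1 \right)} \right)} \left(-149\right) - 55 \cdot 398 = \left(-8\right) 1 \left(-149\right) - 55 \cdot 398 = \left(-8\right) \left(-149\right) - 21890 = 1192 - 21890 = -20698$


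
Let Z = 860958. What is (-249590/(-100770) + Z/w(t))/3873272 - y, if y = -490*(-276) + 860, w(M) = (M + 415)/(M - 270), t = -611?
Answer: -74369048927406185/546433467216 ≈ -1.3610e+5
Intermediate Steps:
w(M) = (415 + M)/(-270 + M)
y = 136100 (y = 135240 + 860 = 136100)
(-249590/(-100770) + Z/w(t))/3873272 - y = (-249590/(-100770) + 860958/(((415 - 611)/(-270 - 611))))/3873272 - 1*136100 = (-249590*(-1/100770) + 860958/((-196/(-881))))*(1/3873272) - 136100 = (24959/10077 + 860958/((-1/881*(-196))))*(1/3873272) - 136100 = (24959/10077 + 860958/(196/881))*(1/3873272) - 136100 = (24959/10077 + 860958*(881/196))*(1/3873272) - 136100 = (24959/10077 + 54178857/14)*(1/3873272) - 136100 = (545960691415/141078)*(1/3873272) - 136100 = 545960691415/546433467216 - 136100 = -74369048927406185/546433467216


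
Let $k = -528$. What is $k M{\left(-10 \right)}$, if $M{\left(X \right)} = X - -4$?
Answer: $3168$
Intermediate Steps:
$M{\left(X \right)} = 4 + X$ ($M{\left(X \right)} = X + 4 = 4 + X$)
$k M{\left(-10 \right)} = - 528 \left(4 - 10\right) = \left(-528\right) \left(-6\right) = 3168$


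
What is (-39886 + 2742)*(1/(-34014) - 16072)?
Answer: 10152811123148/17007 ≈ 5.9698e+8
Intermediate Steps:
(-39886 + 2742)*(1/(-34014) - 16072) = -37144*(-1/34014 - 16072) = -37144*(-546673009/34014) = 10152811123148/17007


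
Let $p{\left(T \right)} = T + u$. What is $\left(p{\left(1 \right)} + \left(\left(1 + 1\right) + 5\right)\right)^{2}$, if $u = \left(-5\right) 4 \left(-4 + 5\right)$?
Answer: $144$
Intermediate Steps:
$u = -20$ ($u = \left(-20\right) 1 = -20$)
$p{\left(T \right)} = -20 + T$ ($p{\left(T \right)} = T - 20 = -20 + T$)
$\left(p{\left(1 \right)} + \left(\left(1 + 1\right) + 5\right)\right)^{2} = \left(\left(-20 + 1\right) + \left(\left(1 + 1\right) + 5\right)\right)^{2} = \left(-19 + \left(2 + 5\right)\right)^{2} = \left(-19 + 7\right)^{2} = \left(-12\right)^{2} = 144$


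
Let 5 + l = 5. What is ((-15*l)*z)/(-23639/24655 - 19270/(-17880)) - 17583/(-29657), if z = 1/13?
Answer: 17583/29657 ≈ 0.59288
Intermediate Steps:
l = 0 (l = -5 + 5 = 0)
z = 1/13 ≈ 0.076923
((-15*l)*z)/(-23639/24655 - 19270/(-17880)) - 17583/(-29657) = (-15*0*(1/13))/(-23639/24655 - 19270/(-17880)) - 17583/(-29657) = (0*(1/13))/(-23639*1/24655 - 19270*(-1/17880)) - 17583*(-1/29657) = 0/(-23639/24655 + 1927/1788) + 17583/29657 = 0/(5243653/44083140) + 17583/29657 = 0*(44083140/5243653) + 17583/29657 = 0 + 17583/29657 = 17583/29657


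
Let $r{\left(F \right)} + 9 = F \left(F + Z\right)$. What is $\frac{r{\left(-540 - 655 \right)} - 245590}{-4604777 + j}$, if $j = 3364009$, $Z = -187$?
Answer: $- \frac{1405891}{1240768} \approx -1.1331$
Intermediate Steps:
$r{\left(F \right)} = -9 + F \left(-187 + F\right)$ ($r{\left(F \right)} = -9 + F \left(F - 187\right) = -9 + F \left(-187 + F\right)$)
$\frac{r{\left(-540 - 655 \right)} - 245590}{-4604777 + j} = \frac{\left(-9 + \left(-540 - 655\right)^{2} - 187 \left(-540 - 655\right)\right) - 245590}{-4604777 + 3364009} = \frac{\left(-9 + \left(-1195\right)^{2} - -223465\right) - 245590}{-1240768} = \left(\left(-9 + 1428025 + 223465\right) - 245590\right) \left(- \frac{1}{1240768}\right) = \left(1651481 - 245590\right) \left(- \frac{1}{1240768}\right) = 1405891 \left(- \frac{1}{1240768}\right) = - \frac{1405891}{1240768}$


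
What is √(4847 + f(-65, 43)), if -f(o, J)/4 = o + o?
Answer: √5367 ≈ 73.260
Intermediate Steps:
f(o, J) = -8*o (f(o, J) = -4*(o + o) = -8*o)
√(4847 + f(-65, 43)) = √(4847 - 8*(-65)) = √(4847 + 520) = √5367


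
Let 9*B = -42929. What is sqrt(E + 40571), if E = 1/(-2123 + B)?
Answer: sqrt(39034021241423)/31018 ≈ 201.42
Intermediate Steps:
B = -42929/9 (B = (1/9)*(-42929) = -42929/9 ≈ -4769.9)
E = -9/62036 (E = 1/(-2123 - 42929/9) = 1/(-62036/9) = -9/62036 ≈ -0.00014508)
sqrt(E + 40571) = sqrt(-9/62036 + 40571) = sqrt(2516862547/62036) = sqrt(39034021241423)/31018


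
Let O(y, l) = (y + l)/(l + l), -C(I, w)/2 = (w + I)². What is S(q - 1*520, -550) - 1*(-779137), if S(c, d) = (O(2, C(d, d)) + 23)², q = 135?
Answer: 4566172123586260001/5856400000000 ≈ 7.7969e+5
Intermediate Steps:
C(I, w) = -2*(I + w)² (C(I, w) = -2*(w + I)² = -2*(I + w)²)
O(y, l) = (l + y)/(2*l) (O(y, l) = (l + y)/((2*l)) = (l + y)*(1/(2*l)) = (l + y)/(2*l))
S(c, d) = (23 - (2 - 8*d²)/(16*d²))² (S(c, d) = ((-2*(d + d)² + 2)/(2*((-2*(d + d)²))) + 23)² = ((-2*4*d² + 2)/(2*((-2*4*d²))) + 23)² = ((-8*d² + 2)/(2*((-8*d²))) + 23)² = ((-1/(8*d²))*(2 - 8*d²)/2 + 23)² = (-(2 - 8*d²)/(16*d²) + 23)² = (23 - (2 - 8*d²)/(16*d²))²)
S(q - 1*520, -550) - 1*(-779137) = (1/64)*(1 - 188*(-550)²)²/(-550)⁴ - 1*(-779137) = (1/64)*(1/91506250000)*(1 - 188*302500)² + 779137 = (1/64)*(1/91506250000)*(1 - 56870000)² + 779137 = (1/64)*(1/91506250000)*(-56869999)² + 779137 = (1/64)*(1/91506250000)*3234196786260001 + 779137 = 3234196786260001/5856400000000 + 779137 = 4566172123586260001/5856400000000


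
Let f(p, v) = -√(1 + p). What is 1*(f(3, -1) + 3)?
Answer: 1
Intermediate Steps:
1*(f(3, -1) + 3) = 1*(-√(1 + 3) + 3) = 1*(-√4 + 3) = 1*(-1*2 + 3) = 1*(-2 + 3) = 1*1 = 1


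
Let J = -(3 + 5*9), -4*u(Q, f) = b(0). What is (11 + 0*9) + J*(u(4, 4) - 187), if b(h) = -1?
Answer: 8975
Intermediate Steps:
u(Q, f) = ¼ (u(Q, f) = -¼*(-1) = ¼)
J = -48 (J = -(3 + 45) = -1*48 = -48)
(11 + 0*9) + J*(u(4, 4) - 187) = (11 + 0*9) - 48*(¼ - 187) = (11 + 0) - 48*(-747/4) = 11 + 8964 = 8975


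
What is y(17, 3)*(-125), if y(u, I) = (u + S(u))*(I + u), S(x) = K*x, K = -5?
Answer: 170000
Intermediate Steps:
S(x) = -5*x
y(u, I) = -4*u*(I + u) (y(u, I) = (u - 5*u)*(I + u) = (-4*u)*(I + u) = -4*u*(I + u))
y(17, 3)*(-125) = (4*17*(-1*3 - 1*17))*(-125) = (4*17*(-3 - 17))*(-125) = (4*17*(-20))*(-125) = -1360*(-125) = 170000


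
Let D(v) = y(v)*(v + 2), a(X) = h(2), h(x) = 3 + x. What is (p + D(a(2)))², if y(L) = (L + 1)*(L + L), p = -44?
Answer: 141376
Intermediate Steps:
y(L) = 2*L*(1 + L) (y(L) = (1 + L)*(2*L) = 2*L*(1 + L))
a(X) = 5 (a(X) = 3 + 2 = 5)
D(v) = 2*v*(1 + v)*(2 + v) (D(v) = (2*v*(1 + v))*(v + 2) = (2*v*(1 + v))*(2 + v) = 2*v*(1 + v)*(2 + v))
(p + D(a(2)))² = (-44 + 2*5*(1 + 5)*(2 + 5))² = (-44 + 2*5*6*7)² = (-44 + 420)² = 376² = 141376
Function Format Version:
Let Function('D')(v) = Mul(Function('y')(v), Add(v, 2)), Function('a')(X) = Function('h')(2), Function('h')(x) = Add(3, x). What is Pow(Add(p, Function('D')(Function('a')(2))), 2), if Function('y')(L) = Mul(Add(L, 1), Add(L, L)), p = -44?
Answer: 141376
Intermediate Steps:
Function('y')(L) = Mul(2, L, Add(1, L)) (Function('y')(L) = Mul(Add(1, L), Mul(2, L)) = Mul(2, L, Add(1, L)))
Function('a')(X) = 5 (Function('a')(X) = Add(3, 2) = 5)
Function('D')(v) = Mul(2, v, Add(1, v), Add(2, v)) (Function('D')(v) = Mul(Mul(2, v, Add(1, v)), Add(v, 2)) = Mul(Mul(2, v, Add(1, v)), Add(2, v)) = Mul(2, v, Add(1, v), Add(2, v)))
Pow(Add(p, Function('D')(Function('a')(2))), 2) = Pow(Add(-44, Mul(2, 5, Add(1, 5), Add(2, 5))), 2) = Pow(Add(-44, Mul(2, 5, 6, 7)), 2) = Pow(Add(-44, 420), 2) = Pow(376, 2) = 141376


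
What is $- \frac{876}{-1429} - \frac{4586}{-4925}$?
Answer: $\frac{10867694}{7037825} \approx 1.5442$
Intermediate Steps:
$- \frac{876}{-1429} - \frac{4586}{-4925} = \left(-876\right) \left(- \frac{1}{1429}\right) - - \frac{4586}{4925} = \frac{876}{1429} + \frac{4586}{4925} = \frac{10867694}{7037825}$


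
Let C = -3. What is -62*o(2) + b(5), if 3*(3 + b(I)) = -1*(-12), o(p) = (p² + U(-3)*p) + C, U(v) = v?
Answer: 311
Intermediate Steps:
o(p) = -3 + p² - 3*p (o(p) = (p² - 3*p) - 3 = -3 + p² - 3*p)
b(I) = 1 (b(I) = -3 + (-1*(-12))/3 = -3 + (⅓)*12 = -3 + 4 = 1)
-62*o(2) + b(5) = -62*(-3 + 2² - 3*2) + 1 = -62*(-3 + 4 - 6) + 1 = -62*(-5) + 1 = 310 + 1 = 311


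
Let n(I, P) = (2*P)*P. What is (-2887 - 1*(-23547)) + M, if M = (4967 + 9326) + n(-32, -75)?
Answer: 46203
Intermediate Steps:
n(I, P) = 2*P²
M = 25543 (M = (4967 + 9326) + 2*(-75)² = 14293 + 2*5625 = 14293 + 11250 = 25543)
(-2887 - 1*(-23547)) + M = (-2887 - 1*(-23547)) + 25543 = (-2887 + 23547) + 25543 = 20660 + 25543 = 46203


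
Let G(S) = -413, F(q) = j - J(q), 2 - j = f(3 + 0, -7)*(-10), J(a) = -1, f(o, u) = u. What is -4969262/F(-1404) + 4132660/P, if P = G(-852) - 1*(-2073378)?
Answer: 2060276618010/27777731 ≈ 74170.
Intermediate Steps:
j = -68 (j = 2 - (-7)*(-10) = 2 - 1*70 = 2 - 70 = -68)
F(q) = -67 (F(q) = -68 - 1*(-1) = -68 + 1 = -67)
P = 2072965 (P = -413 - 1*(-2073378) = -413 + 2073378 = 2072965)
-4969262/F(-1404) + 4132660/P = -4969262/(-67) + 4132660/2072965 = -4969262*(-1/67) + 4132660*(1/2072965) = 4969262/67 + 826532/414593 = 2060276618010/27777731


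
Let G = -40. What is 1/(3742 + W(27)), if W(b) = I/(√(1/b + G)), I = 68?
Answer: 2018809/7554445702 + 51*I*√3237/3777222851 ≈ 0.00026723 + 7.6819e-7*I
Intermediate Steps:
W(b) = 68/√(-40 + 1/b) (W(b) = 68/(√(1/b - 40)) = 68/(√(-40 + 1/b)) = 68/√(-40 + 1/b))
1/(3742 + W(27)) = 1/(3742 + 68/√(-40 + 1/27)) = 1/(3742 + 68/√(-1079/27)) = 1/(3742 + 68*(-3*I*√3237/1079)) = 1/(3742 - 204*I*√3237/1079)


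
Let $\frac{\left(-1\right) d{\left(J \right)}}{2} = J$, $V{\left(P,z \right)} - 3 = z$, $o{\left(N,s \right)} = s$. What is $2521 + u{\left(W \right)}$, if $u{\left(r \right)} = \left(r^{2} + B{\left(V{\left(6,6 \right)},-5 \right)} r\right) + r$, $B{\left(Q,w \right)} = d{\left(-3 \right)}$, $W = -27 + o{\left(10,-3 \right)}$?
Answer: $3211$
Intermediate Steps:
$V{\left(P,z \right)} = 3 + z$
$d{\left(J \right)} = - 2 J$
$W = -30$ ($W = -27 - 3 = -30$)
$B{\left(Q,w \right)} = 6$ ($B{\left(Q,w \right)} = \left(-2\right) \left(-3\right) = 6$)
$u{\left(r \right)} = r^{2} + 7 r$ ($u{\left(r \right)} = \left(r^{2} + 6 r\right) + r = r^{2} + 7 r$)
$2521 + u{\left(W \right)} = 2521 - 30 \left(7 - 30\right) = 2521 - -690 = 2521 + 690 = 3211$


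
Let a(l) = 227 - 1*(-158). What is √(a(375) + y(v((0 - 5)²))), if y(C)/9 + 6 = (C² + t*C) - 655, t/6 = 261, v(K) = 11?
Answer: √150559 ≈ 388.02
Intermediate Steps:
t = 1566 (t = 6*261 = 1566)
a(l) = 385 (a(l) = 227 + 158 = 385)
y(C) = -5949 + 9*C² + 14094*C (y(C) = -54 + 9*((C² + 1566*C) - 655) = -54 + 9*(-655 + C² + 1566*C) = -54 + (-5895 + 9*C² + 14094*C) = -5949 + 9*C² + 14094*C)
√(a(375) + y(v((0 - 5)²))) = √(385 + (-5949 + 9*11² + 14094*11)) = √(385 + (-5949 + 9*121 + 155034)) = √(385 + (-5949 + 1089 + 155034)) = √(385 + 150174) = √150559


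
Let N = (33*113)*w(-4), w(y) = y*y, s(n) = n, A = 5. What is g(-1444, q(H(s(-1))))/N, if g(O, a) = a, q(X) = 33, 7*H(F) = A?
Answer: 1/1808 ≈ 0.00055310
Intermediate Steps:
H(F) = 5/7 (H(F) = (1/7)*5 = 5/7)
w(y) = y**2
N = 59664 (N = (33*113)*(-4)**2 = 3729*16 = 59664)
g(-1444, q(H(s(-1))))/N = 33/59664 = 33*(1/59664) = 1/1808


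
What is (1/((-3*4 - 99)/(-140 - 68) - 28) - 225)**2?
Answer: 1652852210689/32638369 ≈ 50641.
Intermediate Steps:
(1/((-3*4 - 99)/(-140 - 68) - 28) - 225)**2 = (1/((-12 - 99)/(-208) - 28) - 225)**2 = (1/(-111*(-1/208) - 28) - 225)**2 = (1/(111/208 - 28) - 225)**2 = (1/(-5713/208) - 225)**2 = (-208/5713 - 225)**2 = (-1285633/5713)**2 = 1652852210689/32638369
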